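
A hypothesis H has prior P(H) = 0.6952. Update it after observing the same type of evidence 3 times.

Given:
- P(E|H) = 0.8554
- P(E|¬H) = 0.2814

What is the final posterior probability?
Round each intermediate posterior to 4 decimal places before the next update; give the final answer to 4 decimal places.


Sequential Bayesian updating:

Initial prior: P(H) = 0.6952

Update 1:
  P(E) = 0.8554 × 0.6952 + 0.2814 × 0.3048 = 0.59467408 + 0.08577072 = 0.68044480
  P(H|E) = 0.59467408 / 0.68044480 = 0.8739

Update 2:
  P(E) = 0.8554 × 0.8739 + 0.2814 × 0.1261 = 0.74753406 + 0.03548454 = 0.78301860
  P(H|E) = 0.74753406 / 0.78301860 = 0.9547

Update 3:
  P(E) = 0.8554 × 0.9547 + 0.2814 × 0.0453 = 0.81665038 + 0.01274742 = 0.82939780
  P(H|E) = 0.81665038 / 0.82939780 = 0.9846

Final posterior: 0.9846


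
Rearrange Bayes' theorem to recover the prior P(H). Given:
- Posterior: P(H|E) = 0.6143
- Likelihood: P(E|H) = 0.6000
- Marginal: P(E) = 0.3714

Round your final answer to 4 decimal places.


From Bayes' theorem: P(H|E) = P(E|H) × P(H) / P(E)

Rearranging for P(H):
P(H) = P(H|E) × P(E) / P(E|H)
     = 0.6143 × 0.3714 / 0.6000
     = 0.22815102 / 0.6000
     = 0.3803


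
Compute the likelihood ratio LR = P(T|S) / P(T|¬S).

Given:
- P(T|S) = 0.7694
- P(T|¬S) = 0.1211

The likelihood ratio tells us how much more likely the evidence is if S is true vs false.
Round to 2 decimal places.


Likelihood Ratio (LR) = P(T|S) / P(T|¬S)

LR = 0.7694 / 0.1211
   = 6.35

The evidence is 6.35 times more likely if S is true than if S is false.
LR > 1, so observing T raises the odds in favor of S.


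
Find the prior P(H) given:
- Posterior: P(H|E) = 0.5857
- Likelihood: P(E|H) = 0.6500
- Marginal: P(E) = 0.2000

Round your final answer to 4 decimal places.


From Bayes' theorem: P(H|E) = P(E|H) × P(H) / P(E)

Rearranging for P(H):
P(H) = P(H|E) × P(E) / P(E|H)
     = 0.5857 × 0.2000 / 0.6500
     = 0.11714000 / 0.6500
     = 0.1802


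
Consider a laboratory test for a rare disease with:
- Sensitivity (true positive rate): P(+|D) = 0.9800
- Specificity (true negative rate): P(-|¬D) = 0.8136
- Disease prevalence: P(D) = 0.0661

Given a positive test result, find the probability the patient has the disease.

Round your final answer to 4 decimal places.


Let D = has disease, + = positive test

Given:
- P(D) = 0.0661 (prevalence)
- P(+|D) = 0.9800 (sensitivity)
- P(-|¬D) = 0.8136 (specificity)
- P(+|¬D) = 0.1864 (false positive rate = 1 - specificity)

Step 1: Find P(+)
P(+) = P(+|D)P(D) + P(+|¬D)P(¬D)
     = 0.9800 × 0.0661 + 0.1864 × 0.9339
     = 0.06477800 + 0.17407896
     = 0.23885696

Step 2: Apply Bayes' theorem for P(D|+)
P(D|+) = P(+|D)P(D) / P(+)
       = 0.06477800 / 0.23885696
       = 0.2712


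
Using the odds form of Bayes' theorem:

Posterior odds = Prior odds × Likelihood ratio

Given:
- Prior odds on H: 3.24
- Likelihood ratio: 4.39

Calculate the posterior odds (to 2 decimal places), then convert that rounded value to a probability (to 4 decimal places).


Step 1: Calculate posterior odds
Posterior odds = Prior odds × LR
               = 3.24 × 4.39
               = 14.22

Step 2: Convert to probability
P(H|E) = Posterior odds / (1 + Posterior odds)
       = 14.22 / (1 + 14.22)
       = 14.22 / 15.22
       = 0.9343

The evidence increased P(H) from 0.7642 to 0.9343.


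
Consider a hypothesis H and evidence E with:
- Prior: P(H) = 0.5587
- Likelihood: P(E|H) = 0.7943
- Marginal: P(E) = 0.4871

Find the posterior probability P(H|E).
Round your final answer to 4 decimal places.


Using Bayes' theorem:

P(H|E) = P(E|H) × P(H) / P(E)
       = 0.7943 × 0.5587 / 0.4871
       = 0.44377541 / 0.4871
       = 0.9111

The evidence strengthens our belief in H.
Prior: 0.5587 → Posterior: 0.9111


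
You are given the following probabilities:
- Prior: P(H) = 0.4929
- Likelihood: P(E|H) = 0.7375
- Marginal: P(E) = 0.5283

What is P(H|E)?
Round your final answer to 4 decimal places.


Using Bayes' theorem:

P(H|E) = P(E|H) × P(H) / P(E)
       = 0.7375 × 0.4929 / 0.5283
       = 0.36351375 / 0.5283
       = 0.6881

The evidence strengthens our belief in H.
Prior: 0.4929 → Posterior: 0.6881


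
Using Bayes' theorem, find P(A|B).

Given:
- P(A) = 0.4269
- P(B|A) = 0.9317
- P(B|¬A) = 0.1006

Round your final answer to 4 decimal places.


Bayes' theorem: P(A|B) = P(B|A) × P(A) / P(B)

Step 1: Calculate P(B) using law of total probability
P(B) = P(B|A)P(A) + P(B|¬A)P(¬A)
     = 0.9317 × 0.4269 + 0.1006 × 0.5731
     = 0.39774273 + 0.05765386
     = 0.45539659

Step 2: Apply Bayes' theorem
P(A|B) = P(B|A) × P(A) / P(B)
       = 0.39774273 / 0.45539659
       = 0.8734


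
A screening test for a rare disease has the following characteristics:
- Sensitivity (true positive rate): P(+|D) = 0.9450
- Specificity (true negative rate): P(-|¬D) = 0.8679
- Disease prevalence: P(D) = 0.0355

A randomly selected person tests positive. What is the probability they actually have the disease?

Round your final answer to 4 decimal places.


Let D = has disease, + = positive test

Given:
- P(D) = 0.0355 (prevalence)
- P(+|D) = 0.9450 (sensitivity)
- P(-|¬D) = 0.8679 (specificity)
- P(+|¬D) = 0.1321 (false positive rate = 1 - specificity)

Step 1: Find P(+)
P(+) = P(+|D)P(D) + P(+|¬D)P(¬D)
     = 0.9450 × 0.0355 + 0.1321 × 0.9645
     = 0.03354750 + 0.12741045
     = 0.16095795

Step 2: Apply Bayes' theorem for P(D|+)
P(D|+) = P(+|D)P(D) / P(+)
       = 0.03354750 / 0.16095795
       = 0.2084


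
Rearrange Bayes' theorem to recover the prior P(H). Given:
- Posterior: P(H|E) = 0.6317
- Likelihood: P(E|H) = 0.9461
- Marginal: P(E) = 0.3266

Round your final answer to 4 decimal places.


From Bayes' theorem: P(H|E) = P(E|H) × P(H) / P(E)

Rearranging for P(H):
P(H) = P(H|E) × P(E) / P(E|H)
     = 0.6317 × 0.3266 / 0.9461
     = 0.20631322 / 0.9461
     = 0.2181


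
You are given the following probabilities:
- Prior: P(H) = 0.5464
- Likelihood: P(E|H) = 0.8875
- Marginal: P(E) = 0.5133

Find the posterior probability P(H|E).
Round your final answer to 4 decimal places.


Using Bayes' theorem:

P(H|E) = P(E|H) × P(H) / P(E)
       = 0.8875 × 0.5464 / 0.5133
       = 0.48493000 / 0.5133
       = 0.9447

The evidence strengthens our belief in H.
Prior: 0.5464 → Posterior: 0.9447


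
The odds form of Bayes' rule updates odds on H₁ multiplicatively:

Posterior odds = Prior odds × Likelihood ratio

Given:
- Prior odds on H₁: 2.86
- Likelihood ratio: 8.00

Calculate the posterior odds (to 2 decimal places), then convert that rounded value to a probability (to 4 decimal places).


Step 1: Calculate posterior odds
Posterior odds = Prior odds × LR
               = 2.86 × 8.00
               = 22.88

Step 2: Convert to probability
P(H₁|E) = Posterior odds / (1 + Posterior odds)
       = 22.88 / (1 + 22.88)
       = 22.88 / 23.88
       = 0.9581

The evidence increased P(H₁) from 0.7409 to 0.9581.


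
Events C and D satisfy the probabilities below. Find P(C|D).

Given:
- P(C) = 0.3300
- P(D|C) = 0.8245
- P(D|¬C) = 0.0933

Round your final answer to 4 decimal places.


Bayes' theorem: P(C|D) = P(D|C) × P(C) / P(D)

Step 1: Calculate P(D) using law of total probability
P(D) = P(D|C)P(C) + P(D|¬C)P(¬C)
     = 0.8245 × 0.3300 + 0.0933 × 0.6700
     = 0.27208500 + 0.06251100
     = 0.33459600

Step 2: Apply Bayes' theorem
P(C|D) = P(D|C) × P(C) / P(D)
       = 0.27208500 / 0.33459600
       = 0.8132


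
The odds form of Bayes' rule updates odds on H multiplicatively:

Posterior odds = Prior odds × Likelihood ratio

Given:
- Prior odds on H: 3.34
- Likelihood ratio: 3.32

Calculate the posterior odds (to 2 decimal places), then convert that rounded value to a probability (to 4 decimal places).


Step 1: Calculate posterior odds
Posterior odds = Prior odds × LR
               = 3.34 × 3.32
               = 11.09

Step 2: Convert to probability
P(H|E) = Posterior odds / (1 + Posterior odds)
       = 11.09 / (1 + 11.09)
       = 11.09 / 12.09
       = 0.9173

The evidence increased P(H) from 0.7696 to 0.9173.


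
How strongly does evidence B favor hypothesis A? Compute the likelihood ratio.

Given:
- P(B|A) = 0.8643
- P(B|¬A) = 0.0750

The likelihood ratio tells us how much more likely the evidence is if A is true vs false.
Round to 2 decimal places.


Likelihood Ratio (LR) = P(B|A) / P(B|¬A)

LR = 0.8643 / 0.0750
   = 11.52

The evidence is 11.52 times more likely if A is true than if A is false.
Because LR exceeds 1, B is evidence for A.


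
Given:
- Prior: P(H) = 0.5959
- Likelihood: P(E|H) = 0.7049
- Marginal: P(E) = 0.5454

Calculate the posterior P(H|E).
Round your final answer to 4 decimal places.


Using Bayes' theorem:

P(H|E) = P(E|H) × P(H) / P(E)
       = 0.7049 × 0.5959 / 0.5454
       = 0.42004991 / 0.5454
       = 0.7702

The evidence strengthens our belief in H.
Prior: 0.5959 → Posterior: 0.7702


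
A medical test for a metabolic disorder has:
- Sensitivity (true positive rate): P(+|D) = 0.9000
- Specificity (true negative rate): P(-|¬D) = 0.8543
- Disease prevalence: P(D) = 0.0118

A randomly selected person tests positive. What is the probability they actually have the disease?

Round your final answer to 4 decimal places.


Let D = has disease, + = positive test

Given:
- P(D) = 0.0118 (prevalence)
- P(+|D) = 0.9000 (sensitivity)
- P(-|¬D) = 0.8543 (specificity)
- P(+|¬D) = 0.1457 (false positive rate = 1 - specificity)

Step 1: Find P(+)
P(+) = P(+|D)P(D) + P(+|¬D)P(¬D)
     = 0.9000 × 0.0118 + 0.1457 × 0.9882
     = 0.01062000 + 0.14398074
     = 0.15460074

Step 2: Apply Bayes' theorem for P(D|+)
P(D|+) = P(+|D)P(D) / P(+)
       = 0.01062000 / 0.15460074
       = 0.0687


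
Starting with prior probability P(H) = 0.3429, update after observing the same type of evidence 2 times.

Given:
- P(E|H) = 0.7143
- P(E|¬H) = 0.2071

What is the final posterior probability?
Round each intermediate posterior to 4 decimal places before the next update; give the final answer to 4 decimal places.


Sequential Bayesian updating:

Initial prior: P(H) = 0.3429

Update 1:
  P(E) = 0.7143 × 0.3429 + 0.2071 × 0.6571 = 0.24493347 + 0.13608541 = 0.38101888
  P(H|E) = 0.24493347 / 0.38101888 = 0.6428

Update 2:
  P(E) = 0.7143 × 0.6428 + 0.2071 × 0.3572 = 0.45915204 + 0.07397612 = 0.53312816
  P(H|E) = 0.45915204 / 0.53312816 = 0.8612

Final posterior: 0.8612


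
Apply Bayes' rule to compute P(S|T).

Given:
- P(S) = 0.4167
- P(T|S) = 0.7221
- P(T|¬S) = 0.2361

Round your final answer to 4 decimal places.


Bayes' theorem: P(S|T) = P(T|S) × P(S) / P(T)

Step 1: Calculate P(T) using law of total probability
P(T) = P(T|S)P(S) + P(T|¬S)P(¬S)
     = 0.7221 × 0.4167 + 0.2361 × 0.5833
     = 0.30089907 + 0.13771713
     = 0.43861620

Step 2: Apply Bayes' theorem
P(S|T) = P(T|S) × P(S) / P(T)
       = 0.30089907 / 0.43861620
       = 0.6860


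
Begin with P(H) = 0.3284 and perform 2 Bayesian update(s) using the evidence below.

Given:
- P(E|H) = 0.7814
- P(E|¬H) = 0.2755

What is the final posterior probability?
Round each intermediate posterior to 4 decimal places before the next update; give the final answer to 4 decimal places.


Sequential Bayesian updating:

Initial prior: P(H) = 0.3284

Update 1:
  P(E) = 0.7814 × 0.3284 + 0.2755 × 0.6716 = 0.25661176 + 0.18502580 = 0.44163756
  P(H|E) = 0.25661176 / 0.44163756 = 0.5810

Update 2:
  P(E) = 0.7814 × 0.5810 + 0.2755 × 0.4190 = 0.45399340 + 0.11543450 = 0.56942790
  P(H|E) = 0.45399340 / 0.56942790 = 0.7973

Final posterior: 0.7973


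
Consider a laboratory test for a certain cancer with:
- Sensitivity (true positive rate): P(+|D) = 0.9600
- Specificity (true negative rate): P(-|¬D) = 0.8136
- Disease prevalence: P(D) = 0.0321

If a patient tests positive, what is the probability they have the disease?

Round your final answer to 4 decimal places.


Let D = has disease, + = positive test

Given:
- P(D) = 0.0321 (prevalence)
- P(+|D) = 0.9600 (sensitivity)
- P(-|¬D) = 0.8136 (specificity)
- P(+|¬D) = 0.1864 (false positive rate = 1 - specificity)

Step 1: Find P(+)
P(+) = P(+|D)P(D) + P(+|¬D)P(¬D)
     = 0.9600 × 0.0321 + 0.1864 × 0.9679
     = 0.03081600 + 0.18041656
     = 0.21123256

Step 2: Apply Bayes' theorem for P(D|+)
P(D|+) = P(+|D)P(D) / P(+)
       = 0.03081600 / 0.21123256
       = 0.1459


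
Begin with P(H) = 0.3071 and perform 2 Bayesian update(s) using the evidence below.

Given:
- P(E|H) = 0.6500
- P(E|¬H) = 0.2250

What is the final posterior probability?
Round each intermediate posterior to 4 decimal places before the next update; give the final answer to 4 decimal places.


Sequential Bayesian updating:

Initial prior: P(H) = 0.3071

Update 1:
  P(E) = 0.6500 × 0.3071 + 0.2250 × 0.6929 = 0.19961500 + 0.15590250 = 0.35551750
  P(H|E) = 0.19961500 / 0.35551750 = 0.5615

Update 2:
  P(E) = 0.6500 × 0.5615 + 0.2250 × 0.4385 = 0.36497500 + 0.09866250 = 0.46363750
  P(H|E) = 0.36497500 / 0.46363750 = 0.7872

Final posterior: 0.7872


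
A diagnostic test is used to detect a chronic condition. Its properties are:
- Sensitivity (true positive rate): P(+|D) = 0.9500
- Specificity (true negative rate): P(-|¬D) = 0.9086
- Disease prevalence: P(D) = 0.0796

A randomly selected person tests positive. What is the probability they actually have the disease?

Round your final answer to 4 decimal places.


Let D = has disease, + = positive test

Given:
- P(D) = 0.0796 (prevalence)
- P(+|D) = 0.9500 (sensitivity)
- P(-|¬D) = 0.9086 (specificity)
- P(+|¬D) = 0.0914 (false positive rate = 1 - specificity)

Step 1: Find P(+)
P(+) = P(+|D)P(D) + P(+|¬D)P(¬D)
     = 0.9500 × 0.0796 + 0.0914 × 0.9204
     = 0.07562000 + 0.08412456
     = 0.15974456

Step 2: Apply Bayes' theorem for P(D|+)
P(D|+) = P(+|D)P(D) / P(+)
       = 0.07562000 / 0.15974456
       = 0.4734


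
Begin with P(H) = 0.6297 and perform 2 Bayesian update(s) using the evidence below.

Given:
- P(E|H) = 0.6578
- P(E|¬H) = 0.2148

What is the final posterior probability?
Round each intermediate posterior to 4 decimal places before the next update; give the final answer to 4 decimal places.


Sequential Bayesian updating:

Initial prior: P(H) = 0.6297

Update 1:
  P(E) = 0.6578 × 0.6297 + 0.2148 × 0.3703 = 0.41421666 + 0.07954044 = 0.49375710
  P(H|E) = 0.41421666 / 0.49375710 = 0.8389

Update 2:
  P(E) = 0.6578 × 0.8389 + 0.2148 × 0.1611 = 0.55182842 + 0.03460428 = 0.58643270
  P(H|E) = 0.55182842 / 0.58643270 = 0.9410

Final posterior: 0.9410


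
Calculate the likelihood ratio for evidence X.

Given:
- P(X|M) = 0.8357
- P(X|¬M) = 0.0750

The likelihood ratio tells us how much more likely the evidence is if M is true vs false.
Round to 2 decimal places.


Likelihood Ratio (LR) = P(X|M) / P(X|¬M)

LR = 0.8357 / 0.0750
   = 11.14

The evidence is 11.14 times more likely if M is true than if M is false.
Since LR > 1, the evidence supports M over ¬M.


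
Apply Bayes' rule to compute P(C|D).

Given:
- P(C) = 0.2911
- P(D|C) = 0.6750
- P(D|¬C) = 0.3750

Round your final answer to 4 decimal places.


Bayes' theorem: P(C|D) = P(D|C) × P(C) / P(D)

Step 1: Calculate P(D) using law of total probability
P(D) = P(D|C)P(C) + P(D|¬C)P(¬C)
     = 0.6750 × 0.2911 + 0.3750 × 0.7089
     = 0.19649250 + 0.26583750
     = 0.46233000

Step 2: Apply Bayes' theorem
P(C|D) = P(D|C) × P(C) / P(D)
       = 0.19649250 / 0.46233000
       = 0.4250


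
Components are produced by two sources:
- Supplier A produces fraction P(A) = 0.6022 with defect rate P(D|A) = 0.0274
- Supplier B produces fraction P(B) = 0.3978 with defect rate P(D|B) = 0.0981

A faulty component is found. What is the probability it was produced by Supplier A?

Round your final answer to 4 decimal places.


Let A = from Supplier A, D = faulty

Given:
- P(A) = 0.6022, P(B) = 0.3978
- P(D|A) = 0.0274, P(D|B) = 0.0981

Step 1: Find P(D)
P(D) = P(D|A)P(A) + P(D|B)P(B)
     = 0.0274 × 0.6022 + 0.0981 × 0.3978
     = 0.01650028 + 0.03902418
     = 0.05552446

Step 2: Apply Bayes' theorem
P(A|D) = P(D|A)P(A) / P(D)
       = 0.01650028 / 0.05552446
       = 0.2972


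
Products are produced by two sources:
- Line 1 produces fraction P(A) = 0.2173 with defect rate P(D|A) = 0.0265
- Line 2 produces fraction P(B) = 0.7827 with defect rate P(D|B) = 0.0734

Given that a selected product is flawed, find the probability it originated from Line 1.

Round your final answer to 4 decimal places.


Let A = from Line 1, D = flawed

Given:
- P(A) = 0.2173, P(B) = 0.7827
- P(D|A) = 0.0265, P(D|B) = 0.0734

Step 1: Find P(D)
P(D) = P(D|A)P(A) + P(D|B)P(B)
     = 0.0265 × 0.2173 + 0.0734 × 0.7827
     = 0.00575845 + 0.05745018
     = 0.06320863

Step 2: Apply Bayes' theorem
P(A|D) = P(D|A)P(A) / P(D)
       = 0.00575845 / 0.06320863
       = 0.0911


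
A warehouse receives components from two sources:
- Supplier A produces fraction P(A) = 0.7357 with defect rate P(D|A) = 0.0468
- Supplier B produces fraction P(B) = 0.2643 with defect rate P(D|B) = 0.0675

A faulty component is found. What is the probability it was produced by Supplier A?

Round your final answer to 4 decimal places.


Let A = from Supplier A, D = faulty

Given:
- P(A) = 0.7357, P(B) = 0.2643
- P(D|A) = 0.0468, P(D|B) = 0.0675

Step 1: Find P(D)
P(D) = P(D|A)P(A) + P(D|B)P(B)
     = 0.0468 × 0.7357 + 0.0675 × 0.2643
     = 0.03443076 + 0.01784025
     = 0.05227101

Step 2: Apply Bayes' theorem
P(A|D) = P(D|A)P(A) / P(D)
       = 0.03443076 / 0.05227101
       = 0.6587


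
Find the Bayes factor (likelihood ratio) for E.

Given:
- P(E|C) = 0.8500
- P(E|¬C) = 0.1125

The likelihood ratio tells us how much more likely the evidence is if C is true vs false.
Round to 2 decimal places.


Likelihood Ratio (LR) = P(E|C) / P(E|¬C)

LR = 0.8500 / 0.1125
   = 7.56

The evidence is 7.56 times more likely if C is true than if C is false.
LR > 1, so observing E raises the odds in favor of C.


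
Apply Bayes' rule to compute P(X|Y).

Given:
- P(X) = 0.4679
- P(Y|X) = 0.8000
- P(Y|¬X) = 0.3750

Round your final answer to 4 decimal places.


Bayes' theorem: P(X|Y) = P(Y|X) × P(X) / P(Y)

Step 1: Calculate P(Y) using law of total probability
P(Y) = P(Y|X)P(X) + P(Y|¬X)P(¬X)
     = 0.8000 × 0.4679 + 0.3750 × 0.5321
     = 0.37432000 + 0.19953750
     = 0.57385750

Step 2: Apply Bayes' theorem
P(X|Y) = P(Y|X) × P(X) / P(Y)
       = 0.37432000 / 0.57385750
       = 0.6523


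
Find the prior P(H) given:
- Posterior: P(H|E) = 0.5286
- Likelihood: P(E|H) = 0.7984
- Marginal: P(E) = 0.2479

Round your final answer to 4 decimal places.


From Bayes' theorem: P(H|E) = P(E|H) × P(H) / P(E)

Rearranging for P(H):
P(H) = P(H|E) × P(E) / P(E|H)
     = 0.5286 × 0.2479 / 0.7984
     = 0.13103994 / 0.7984
     = 0.1641


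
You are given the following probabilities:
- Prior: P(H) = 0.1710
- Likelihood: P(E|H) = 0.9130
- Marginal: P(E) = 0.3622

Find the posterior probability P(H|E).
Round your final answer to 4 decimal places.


Using Bayes' theorem:

P(H|E) = P(E|H) × P(H) / P(E)
       = 0.9130 × 0.1710 / 0.3622
       = 0.15612300 / 0.3622
       = 0.4310

The evidence strengthens our belief in H.
Prior: 0.1710 → Posterior: 0.4310


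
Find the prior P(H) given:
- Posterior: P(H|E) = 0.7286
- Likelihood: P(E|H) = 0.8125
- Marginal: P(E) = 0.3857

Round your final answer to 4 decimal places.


From Bayes' theorem: P(H|E) = P(E|H) × P(H) / P(E)

Rearranging for P(H):
P(H) = P(H|E) × P(E) / P(E|H)
     = 0.7286 × 0.3857 / 0.8125
     = 0.28102102 / 0.8125
     = 0.3459


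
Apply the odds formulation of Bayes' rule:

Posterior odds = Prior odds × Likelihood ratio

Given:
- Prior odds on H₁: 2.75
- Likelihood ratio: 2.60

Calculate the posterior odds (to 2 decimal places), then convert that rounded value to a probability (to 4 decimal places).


Step 1: Calculate posterior odds
Posterior odds = Prior odds × LR
               = 2.75 × 2.60
               = 7.15

Step 2: Convert to probability
P(H₁|E) = Posterior odds / (1 + Posterior odds)
       = 7.15 / (1 + 7.15)
       = 7.15 / 8.15
       = 0.8773

The evidence increased P(H₁) from 0.7333 to 0.8773.


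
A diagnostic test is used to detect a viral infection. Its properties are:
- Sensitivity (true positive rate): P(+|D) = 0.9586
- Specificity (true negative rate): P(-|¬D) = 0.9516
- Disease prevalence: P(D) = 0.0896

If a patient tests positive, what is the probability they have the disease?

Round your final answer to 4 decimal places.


Let D = has disease, + = positive test

Given:
- P(D) = 0.0896 (prevalence)
- P(+|D) = 0.9586 (sensitivity)
- P(-|¬D) = 0.9516 (specificity)
- P(+|¬D) = 0.0484 (false positive rate = 1 - specificity)

Step 1: Find P(+)
P(+) = P(+|D)P(D) + P(+|¬D)P(¬D)
     = 0.9586 × 0.0896 + 0.0484 × 0.9104
     = 0.08589056 + 0.04406336
     = 0.12995392

Step 2: Apply Bayes' theorem for P(D|+)
P(D|+) = P(+|D)P(D) / P(+)
       = 0.08589056 / 0.12995392
       = 0.6609


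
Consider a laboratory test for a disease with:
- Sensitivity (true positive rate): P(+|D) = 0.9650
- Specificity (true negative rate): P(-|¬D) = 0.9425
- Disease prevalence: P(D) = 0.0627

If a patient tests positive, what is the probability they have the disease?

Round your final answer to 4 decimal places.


Let D = has disease, + = positive test

Given:
- P(D) = 0.0627 (prevalence)
- P(+|D) = 0.9650 (sensitivity)
- P(-|¬D) = 0.9425 (specificity)
- P(+|¬D) = 0.0575 (false positive rate = 1 - specificity)

Step 1: Find P(+)
P(+) = P(+|D)P(D) + P(+|¬D)P(¬D)
     = 0.9650 × 0.0627 + 0.0575 × 0.9373
     = 0.06050550 + 0.05389475
     = 0.11440025

Step 2: Apply Bayes' theorem for P(D|+)
P(D|+) = P(+|D)P(D) / P(+)
       = 0.06050550 / 0.11440025
       = 0.5289


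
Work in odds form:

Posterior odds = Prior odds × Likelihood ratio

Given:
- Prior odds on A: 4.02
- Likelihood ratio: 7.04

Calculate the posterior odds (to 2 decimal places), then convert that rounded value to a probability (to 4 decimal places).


Step 1: Calculate posterior odds
Posterior odds = Prior odds × LR
               = 4.02 × 7.04
               = 28.30

Step 2: Convert to probability
P(A|E) = Posterior odds / (1 + Posterior odds)
       = 28.30 / (1 + 28.30)
       = 28.30 / 29.30
       = 0.9659

The evidence increased P(A) from 0.8008 to 0.9659.


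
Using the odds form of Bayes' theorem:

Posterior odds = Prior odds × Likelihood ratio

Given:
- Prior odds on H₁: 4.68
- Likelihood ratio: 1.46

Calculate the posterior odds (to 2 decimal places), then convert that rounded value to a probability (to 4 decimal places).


Step 1: Calculate posterior odds
Posterior odds = Prior odds × LR
               = 4.68 × 1.46
               = 6.83

Step 2: Convert to probability
P(H₁|E) = Posterior odds / (1 + Posterior odds)
       = 6.83 / (1 + 6.83)
       = 6.83 / 7.83
       = 0.8723

The evidence increased P(H₁) from 0.8239 to 0.8723.


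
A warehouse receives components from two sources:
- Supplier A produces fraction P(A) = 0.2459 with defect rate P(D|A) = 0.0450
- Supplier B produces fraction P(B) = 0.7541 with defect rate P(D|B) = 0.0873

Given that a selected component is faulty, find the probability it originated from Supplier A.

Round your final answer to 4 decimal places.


Let A = from Supplier A, D = faulty

Given:
- P(A) = 0.2459, P(B) = 0.7541
- P(D|A) = 0.0450, P(D|B) = 0.0873

Step 1: Find P(D)
P(D) = P(D|A)P(A) + P(D|B)P(B)
     = 0.0450 × 0.2459 + 0.0873 × 0.7541
     = 0.01106550 + 0.06583293
     = 0.07689843

Step 2: Apply Bayes' theorem
P(A|D) = P(D|A)P(A) / P(D)
       = 0.01106550 / 0.07689843
       = 0.1439


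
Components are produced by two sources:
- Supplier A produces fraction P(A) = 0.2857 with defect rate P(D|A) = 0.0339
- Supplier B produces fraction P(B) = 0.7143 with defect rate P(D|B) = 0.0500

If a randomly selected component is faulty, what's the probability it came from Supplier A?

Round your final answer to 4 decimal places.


Let A = from Supplier A, D = faulty

Given:
- P(A) = 0.2857, P(B) = 0.7143
- P(D|A) = 0.0339, P(D|B) = 0.0500

Step 1: Find P(D)
P(D) = P(D|A)P(A) + P(D|B)P(B)
     = 0.0339 × 0.2857 + 0.0500 × 0.7143
     = 0.00968523 + 0.03571500
     = 0.04540023

Step 2: Apply Bayes' theorem
P(A|D) = P(D|A)P(A) / P(D)
       = 0.00968523 / 0.04540023
       = 0.2133


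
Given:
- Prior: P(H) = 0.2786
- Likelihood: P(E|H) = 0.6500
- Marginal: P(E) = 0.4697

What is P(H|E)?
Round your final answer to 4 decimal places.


Using Bayes' theorem:

P(H|E) = P(E|H) × P(H) / P(E)
       = 0.6500 × 0.2786 / 0.4697
       = 0.18109000 / 0.4697
       = 0.3855

The evidence strengthens our belief in H.
Prior: 0.2786 → Posterior: 0.3855


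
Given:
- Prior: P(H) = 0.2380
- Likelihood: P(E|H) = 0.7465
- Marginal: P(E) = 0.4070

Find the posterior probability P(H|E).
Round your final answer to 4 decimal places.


Using Bayes' theorem:

P(H|E) = P(E|H) × P(H) / P(E)
       = 0.7465 × 0.2380 / 0.4070
       = 0.17766700 / 0.4070
       = 0.4365

The evidence strengthens our belief in H.
Prior: 0.2380 → Posterior: 0.4365


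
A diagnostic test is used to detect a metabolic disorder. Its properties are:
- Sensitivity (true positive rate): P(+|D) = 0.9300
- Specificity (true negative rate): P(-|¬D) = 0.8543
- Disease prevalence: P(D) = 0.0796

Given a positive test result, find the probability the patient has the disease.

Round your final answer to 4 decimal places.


Let D = has disease, + = positive test

Given:
- P(D) = 0.0796 (prevalence)
- P(+|D) = 0.9300 (sensitivity)
- P(-|¬D) = 0.8543 (specificity)
- P(+|¬D) = 0.1457 (false positive rate = 1 - specificity)

Step 1: Find P(+)
P(+) = P(+|D)P(D) + P(+|¬D)P(¬D)
     = 0.9300 × 0.0796 + 0.1457 × 0.9204
     = 0.07402800 + 0.13410228
     = 0.20813028

Step 2: Apply Bayes' theorem for P(D|+)
P(D|+) = P(+|D)P(D) / P(+)
       = 0.07402800 / 0.20813028
       = 0.3557


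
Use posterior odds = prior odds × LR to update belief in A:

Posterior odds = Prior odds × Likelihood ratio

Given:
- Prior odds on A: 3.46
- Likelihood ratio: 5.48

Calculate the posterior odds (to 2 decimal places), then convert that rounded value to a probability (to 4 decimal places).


Step 1: Calculate posterior odds
Posterior odds = Prior odds × LR
               = 3.46 × 5.48
               = 18.96

Step 2: Convert to probability
P(A|E) = Posterior odds / (1 + Posterior odds)
       = 18.96 / (1 + 18.96)
       = 18.96 / 19.96
       = 0.9499

The evidence increased P(A) from 0.7758 to 0.9499.


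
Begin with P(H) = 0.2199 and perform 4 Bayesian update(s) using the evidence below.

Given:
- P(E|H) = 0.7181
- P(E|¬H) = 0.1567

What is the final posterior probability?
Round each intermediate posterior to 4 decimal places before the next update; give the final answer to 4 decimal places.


Sequential Bayesian updating:

Initial prior: P(H) = 0.2199

Update 1:
  P(E) = 0.7181 × 0.2199 + 0.1567 × 0.7801 = 0.15791019 + 0.12224167 = 0.28015186
  P(H|E) = 0.15791019 / 0.28015186 = 0.5637

Update 2:
  P(E) = 0.7181 × 0.5637 + 0.1567 × 0.4363 = 0.40479297 + 0.06836821 = 0.47316118
  P(H|E) = 0.40479297 / 0.47316118 = 0.8555

Update 3:
  P(E) = 0.7181 × 0.8555 + 0.1567 × 0.1445 = 0.61433455 + 0.02264315 = 0.63697770
  P(H|E) = 0.61433455 / 0.63697770 = 0.9645

Update 4:
  P(E) = 0.7181 × 0.9645 + 0.1567 × 0.0355 = 0.69260745 + 0.00556285 = 0.69817030
  P(H|E) = 0.69260745 / 0.69817030 = 0.9920

Final posterior: 0.9920


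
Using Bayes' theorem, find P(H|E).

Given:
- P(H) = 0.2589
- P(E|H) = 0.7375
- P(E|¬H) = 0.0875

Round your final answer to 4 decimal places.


Bayes' theorem: P(H|E) = P(E|H) × P(H) / P(E)

Step 1: Calculate P(E) using law of total probability
P(E) = P(E|H)P(H) + P(E|¬H)P(¬H)
     = 0.7375 × 0.2589 + 0.0875 × 0.7411
     = 0.19093875 + 0.06484625
     = 0.25578500

Step 2: Apply Bayes' theorem
P(H|E) = P(E|H) × P(H) / P(E)
       = 0.19093875 / 0.25578500
       = 0.7465


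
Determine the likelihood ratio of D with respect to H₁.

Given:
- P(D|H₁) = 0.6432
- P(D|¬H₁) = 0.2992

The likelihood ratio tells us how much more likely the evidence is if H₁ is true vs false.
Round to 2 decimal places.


Likelihood Ratio (LR) = P(D|H₁) / P(D|¬H₁)

LR = 0.6432 / 0.2992
   = 2.15

The evidence is 2.15 times more likely if H₁ is true than if H₁ is false.
Because LR exceeds 1, D is evidence for H₁.


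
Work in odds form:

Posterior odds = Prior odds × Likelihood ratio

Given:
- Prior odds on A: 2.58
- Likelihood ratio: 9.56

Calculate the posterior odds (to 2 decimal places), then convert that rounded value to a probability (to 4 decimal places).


Step 1: Calculate posterior odds
Posterior odds = Prior odds × LR
               = 2.58 × 9.56
               = 24.66

Step 2: Convert to probability
P(A|E) = Posterior odds / (1 + Posterior odds)
       = 24.66 / (1 + 24.66)
       = 24.66 / 25.66
       = 0.9610

The evidence increased P(A) from 0.7207 to 0.9610.


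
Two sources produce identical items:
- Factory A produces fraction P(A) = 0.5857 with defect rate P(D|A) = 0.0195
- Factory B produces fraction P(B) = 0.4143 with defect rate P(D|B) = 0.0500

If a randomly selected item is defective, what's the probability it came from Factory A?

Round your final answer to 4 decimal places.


Let A = from Factory A, D = defective

Given:
- P(A) = 0.5857, P(B) = 0.4143
- P(D|A) = 0.0195, P(D|B) = 0.0500

Step 1: Find P(D)
P(D) = P(D|A)P(A) + P(D|B)P(B)
     = 0.0195 × 0.5857 + 0.0500 × 0.4143
     = 0.01142115 + 0.02071500
     = 0.03213615

Step 2: Apply Bayes' theorem
P(A|D) = P(D|A)P(A) / P(D)
       = 0.01142115 / 0.03213615
       = 0.3554


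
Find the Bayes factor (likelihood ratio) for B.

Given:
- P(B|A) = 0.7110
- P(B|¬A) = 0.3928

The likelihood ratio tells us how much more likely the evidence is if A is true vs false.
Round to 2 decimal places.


Likelihood Ratio (LR) = P(B|A) / P(B|¬A)

LR = 0.7110 / 0.3928
   = 1.81

The evidence is 1.81 times more likely if A is true than if A is false.
Since LR > 1, the evidence supports A over ¬A.


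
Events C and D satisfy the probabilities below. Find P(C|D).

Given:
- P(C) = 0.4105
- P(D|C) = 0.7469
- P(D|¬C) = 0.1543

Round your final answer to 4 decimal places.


Bayes' theorem: P(C|D) = P(D|C) × P(C) / P(D)

Step 1: Calculate P(D) using law of total probability
P(D) = P(D|C)P(C) + P(D|¬C)P(¬C)
     = 0.7469 × 0.4105 + 0.1543 × 0.5895
     = 0.30660245 + 0.09095985
     = 0.39756230

Step 2: Apply Bayes' theorem
P(C|D) = P(D|C) × P(C) / P(D)
       = 0.30660245 / 0.39756230
       = 0.7712


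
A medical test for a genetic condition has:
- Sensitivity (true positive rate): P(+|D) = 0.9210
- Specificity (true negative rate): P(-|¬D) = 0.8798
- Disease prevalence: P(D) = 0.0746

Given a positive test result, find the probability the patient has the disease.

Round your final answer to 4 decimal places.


Let D = has disease, + = positive test

Given:
- P(D) = 0.0746 (prevalence)
- P(+|D) = 0.9210 (sensitivity)
- P(-|¬D) = 0.8798 (specificity)
- P(+|¬D) = 0.1202 (false positive rate = 1 - specificity)

Step 1: Find P(+)
P(+) = P(+|D)P(D) + P(+|¬D)P(¬D)
     = 0.9210 × 0.0746 + 0.1202 × 0.9254
     = 0.06870660 + 0.11123308
     = 0.17993968

Step 2: Apply Bayes' theorem for P(D|+)
P(D|+) = P(+|D)P(D) / P(+)
       = 0.06870660 / 0.17993968
       = 0.3818


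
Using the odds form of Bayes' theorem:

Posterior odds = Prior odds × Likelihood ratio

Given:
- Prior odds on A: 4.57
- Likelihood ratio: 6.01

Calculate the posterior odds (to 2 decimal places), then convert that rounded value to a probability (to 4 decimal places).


Step 1: Calculate posterior odds
Posterior odds = Prior odds × LR
               = 4.57 × 6.01
               = 27.47

Step 2: Convert to probability
P(A|E) = Posterior odds / (1 + Posterior odds)
       = 27.47 / (1 + 27.47)
       = 27.47 / 28.47
       = 0.9649

The evidence increased P(A) from 0.8205 to 0.9649.


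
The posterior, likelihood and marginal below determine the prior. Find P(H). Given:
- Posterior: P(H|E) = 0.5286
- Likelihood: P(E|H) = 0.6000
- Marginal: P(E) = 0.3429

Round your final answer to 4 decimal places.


From Bayes' theorem: P(H|E) = P(E|H) × P(H) / P(E)

Rearranging for P(H):
P(H) = P(H|E) × P(E) / P(E|H)
     = 0.5286 × 0.3429 / 0.6000
     = 0.18125694 / 0.6000
     = 0.3021


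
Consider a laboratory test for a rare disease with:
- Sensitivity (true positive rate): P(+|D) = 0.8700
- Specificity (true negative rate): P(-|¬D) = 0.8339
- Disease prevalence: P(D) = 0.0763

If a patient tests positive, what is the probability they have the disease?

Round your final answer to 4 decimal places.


Let D = has disease, + = positive test

Given:
- P(D) = 0.0763 (prevalence)
- P(+|D) = 0.8700 (sensitivity)
- P(-|¬D) = 0.8339 (specificity)
- P(+|¬D) = 0.1661 (false positive rate = 1 - specificity)

Step 1: Find P(+)
P(+) = P(+|D)P(D) + P(+|¬D)P(¬D)
     = 0.8700 × 0.0763 + 0.1661 × 0.9237
     = 0.06638100 + 0.15342657
     = 0.21980757

Step 2: Apply Bayes' theorem for P(D|+)
P(D|+) = P(+|D)P(D) / P(+)
       = 0.06638100 / 0.21980757
       = 0.3020


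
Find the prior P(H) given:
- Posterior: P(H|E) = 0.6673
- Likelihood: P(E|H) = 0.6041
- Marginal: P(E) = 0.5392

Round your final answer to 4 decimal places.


From Bayes' theorem: P(H|E) = P(E|H) × P(H) / P(E)

Rearranging for P(H):
P(H) = P(H|E) × P(E) / P(E|H)
     = 0.6673 × 0.5392 / 0.6041
     = 0.35980816 / 0.6041
     = 0.5956


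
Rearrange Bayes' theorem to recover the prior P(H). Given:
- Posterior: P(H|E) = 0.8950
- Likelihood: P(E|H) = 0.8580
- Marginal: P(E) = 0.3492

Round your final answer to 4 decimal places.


From Bayes' theorem: P(H|E) = P(E|H) × P(H) / P(E)

Rearranging for P(H):
P(H) = P(H|E) × P(E) / P(E|H)
     = 0.8950 × 0.3492 / 0.8580
     = 0.31253400 / 0.8580
     = 0.3643


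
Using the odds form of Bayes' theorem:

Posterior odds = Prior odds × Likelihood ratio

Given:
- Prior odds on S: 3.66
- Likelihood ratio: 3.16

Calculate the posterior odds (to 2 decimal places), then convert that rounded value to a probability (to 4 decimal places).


Step 1: Calculate posterior odds
Posterior odds = Prior odds × LR
               = 3.66 × 3.16
               = 11.57

Step 2: Convert to probability
P(S|E) = Posterior odds / (1 + Posterior odds)
       = 11.57 / (1 + 11.57)
       = 11.57 / 12.57
       = 0.9204

The evidence increased P(S) from 0.7854 to 0.9204.


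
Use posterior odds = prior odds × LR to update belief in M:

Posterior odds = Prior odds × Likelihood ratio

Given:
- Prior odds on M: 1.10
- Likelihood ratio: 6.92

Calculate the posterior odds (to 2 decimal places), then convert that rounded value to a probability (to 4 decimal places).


Step 1: Calculate posterior odds
Posterior odds = Prior odds × LR
               = 1.10 × 6.92
               = 7.61

Step 2: Convert to probability
P(M|E) = Posterior odds / (1 + Posterior odds)
       = 7.61 / (1 + 7.61)
       = 7.61 / 8.61
       = 0.8839

The evidence increased P(M) from 0.5238 to 0.8839.


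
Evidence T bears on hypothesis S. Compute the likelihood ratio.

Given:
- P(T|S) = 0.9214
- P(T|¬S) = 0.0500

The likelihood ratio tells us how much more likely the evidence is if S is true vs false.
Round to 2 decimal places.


Likelihood Ratio (LR) = P(T|S) / P(T|¬S)

LR = 0.9214 / 0.0500
   = 18.43

The evidence is 18.43 times more likely if S is true than if S is false.
LR > 1, so observing T raises the odds in favor of S.


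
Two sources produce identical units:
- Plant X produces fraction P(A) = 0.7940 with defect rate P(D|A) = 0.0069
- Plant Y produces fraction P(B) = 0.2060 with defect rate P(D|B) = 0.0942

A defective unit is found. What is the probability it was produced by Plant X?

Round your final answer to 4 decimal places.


Let A = from Plant X, D = defective

Given:
- P(A) = 0.7940, P(B) = 0.2060
- P(D|A) = 0.0069, P(D|B) = 0.0942

Step 1: Find P(D)
P(D) = P(D|A)P(A) + P(D|B)P(B)
     = 0.0069 × 0.7940 + 0.0942 × 0.2060
     = 0.00547860 + 0.01940520
     = 0.02488380

Step 2: Apply Bayes' theorem
P(A|D) = P(D|A)P(A) / P(D)
       = 0.00547860 / 0.02488380
       = 0.2202


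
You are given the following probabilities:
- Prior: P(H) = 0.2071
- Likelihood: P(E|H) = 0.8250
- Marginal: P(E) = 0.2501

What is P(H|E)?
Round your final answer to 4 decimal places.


Using Bayes' theorem:

P(H|E) = P(E|H) × P(H) / P(E)
       = 0.8250 × 0.2071 / 0.2501
       = 0.17085750 / 0.2501
       = 0.6832

The evidence strengthens our belief in H.
Prior: 0.2071 → Posterior: 0.6832


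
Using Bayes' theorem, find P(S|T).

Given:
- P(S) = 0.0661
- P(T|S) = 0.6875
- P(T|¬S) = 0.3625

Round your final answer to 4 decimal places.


Bayes' theorem: P(S|T) = P(T|S) × P(S) / P(T)

Step 1: Calculate P(T) using law of total probability
P(T) = P(T|S)P(S) + P(T|¬S)P(¬S)
     = 0.6875 × 0.0661 + 0.3625 × 0.9339
     = 0.04544375 + 0.33853875
     = 0.38398250

Step 2: Apply Bayes' theorem
P(S|T) = P(T|S) × P(S) / P(T)
       = 0.04544375 / 0.38398250
       = 0.1183


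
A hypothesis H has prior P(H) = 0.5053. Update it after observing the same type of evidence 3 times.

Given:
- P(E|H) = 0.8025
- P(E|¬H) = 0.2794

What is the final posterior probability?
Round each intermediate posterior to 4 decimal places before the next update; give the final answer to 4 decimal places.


Sequential Bayesian updating:

Initial prior: P(H) = 0.5053

Update 1:
  P(E) = 0.8025 × 0.5053 + 0.2794 × 0.4947 = 0.40550325 + 0.13821918 = 0.54372243
  P(H|E) = 0.40550325 / 0.54372243 = 0.7458

Update 2:
  P(E) = 0.8025 × 0.7458 + 0.2794 × 0.2542 = 0.59850450 + 0.07102348 = 0.66952798
  P(H|E) = 0.59850450 / 0.66952798 = 0.8939

Update 3:
  P(E) = 0.8025 × 0.8939 + 0.2794 × 0.1061 = 0.71735475 + 0.02964434 = 0.74699909
  P(H|E) = 0.71735475 / 0.74699909 = 0.9603

Final posterior: 0.9603


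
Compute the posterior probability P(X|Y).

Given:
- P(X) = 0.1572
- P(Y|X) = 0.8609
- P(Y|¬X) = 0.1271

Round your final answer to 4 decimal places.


Bayes' theorem: P(X|Y) = P(Y|X) × P(X) / P(Y)

Step 1: Calculate P(Y) using law of total probability
P(Y) = P(Y|X)P(X) + P(Y|¬X)P(¬X)
     = 0.8609 × 0.1572 + 0.1271 × 0.8428
     = 0.13533348 + 0.10711988
     = 0.24245336

Step 2: Apply Bayes' theorem
P(X|Y) = P(Y|X) × P(X) / P(Y)
       = 0.13533348 / 0.24245336
       = 0.5582


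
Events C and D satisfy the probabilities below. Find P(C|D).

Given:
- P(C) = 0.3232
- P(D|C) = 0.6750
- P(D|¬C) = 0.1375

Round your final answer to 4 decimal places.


Bayes' theorem: P(C|D) = P(D|C) × P(C) / P(D)

Step 1: Calculate P(D) using law of total probability
P(D) = P(D|C)P(C) + P(D|¬C)P(¬C)
     = 0.6750 × 0.3232 + 0.1375 × 0.6768
     = 0.21816000 + 0.09306000
     = 0.31122000

Step 2: Apply Bayes' theorem
P(C|D) = P(D|C) × P(C) / P(D)
       = 0.21816000 / 0.31122000
       = 0.7010


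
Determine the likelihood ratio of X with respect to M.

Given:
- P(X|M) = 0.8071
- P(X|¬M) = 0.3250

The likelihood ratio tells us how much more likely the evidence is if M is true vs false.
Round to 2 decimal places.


Likelihood Ratio (LR) = P(X|M) / P(X|¬M)

LR = 0.8071 / 0.3250
   = 2.48

The evidence is 2.48 times more likely if M is true than if M is false.
Since LR > 1, the evidence supports M over ¬M.


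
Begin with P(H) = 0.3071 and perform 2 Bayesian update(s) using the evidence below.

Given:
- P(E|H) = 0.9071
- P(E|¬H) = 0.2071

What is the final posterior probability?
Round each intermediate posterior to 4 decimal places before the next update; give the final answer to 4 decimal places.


Sequential Bayesian updating:

Initial prior: P(H) = 0.3071

Update 1:
  P(E) = 0.9071 × 0.3071 + 0.2071 × 0.6929 = 0.27857041 + 0.14349959 = 0.42207000
  P(H|E) = 0.27857041 / 0.42207000 = 0.6600

Update 2:
  P(E) = 0.9071 × 0.6600 + 0.2071 × 0.3400 = 0.59868600 + 0.07041400 = 0.66910000
  P(H|E) = 0.59868600 / 0.66910000 = 0.8948

Final posterior: 0.8948


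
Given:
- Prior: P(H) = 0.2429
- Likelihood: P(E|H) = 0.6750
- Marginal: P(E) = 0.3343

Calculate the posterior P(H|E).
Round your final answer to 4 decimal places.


Using Bayes' theorem:

P(H|E) = P(E|H) × P(H) / P(E)
       = 0.6750 × 0.2429 / 0.3343
       = 0.16395750 / 0.3343
       = 0.4905

The evidence strengthens our belief in H.
Prior: 0.2429 → Posterior: 0.4905
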